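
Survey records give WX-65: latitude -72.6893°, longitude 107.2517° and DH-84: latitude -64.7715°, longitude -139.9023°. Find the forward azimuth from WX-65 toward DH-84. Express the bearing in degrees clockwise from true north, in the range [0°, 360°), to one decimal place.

Δλ = 112.8460°
y = sin Δλ · cos φ₂ = 0.392792
x = cos φ₁ sin φ₂ − sin φ₁ cos φ₂ cos Δλ = -0.427161
θ = atan2(y, x) = 137.4002° → 137.4002° (mod 360°)

137.4°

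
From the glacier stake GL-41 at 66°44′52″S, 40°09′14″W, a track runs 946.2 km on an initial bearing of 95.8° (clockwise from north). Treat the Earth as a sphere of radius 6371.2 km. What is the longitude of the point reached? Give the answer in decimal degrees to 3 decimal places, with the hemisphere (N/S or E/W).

GL-41: φ = -66.74778°, λ = -40.15389°
δ = d/R = 946.2/6371.2 = 0.148512 rad
φ₂ = arcsin(sin φ₁ cos δ + cos φ₁ sin δ cos θ)
   = arcsin(-0.91878·0.98899 + 0.39478·0.14797·-0.10106) = -66.14409°
λ₂ = λ₁ + atan2(sin θ sin δ cos φ₁, cos δ − sin φ₁ sin φ₂) = -18.80877°

18.809°W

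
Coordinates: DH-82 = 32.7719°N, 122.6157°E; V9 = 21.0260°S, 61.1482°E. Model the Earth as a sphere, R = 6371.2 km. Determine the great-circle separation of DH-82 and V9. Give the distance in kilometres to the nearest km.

8850 km

Δφ = -53.7979°,  Δλ = -61.4675°
a = sin²(Δφ/2) + cos φ₁ cos φ₂ sin²(Δλ/2) = 0.409662
c = 2·arcsin(√a) = 1.389123 rad = 79.5909°
d = R·c = 6371.2 × 1.389123 = 8850.4 km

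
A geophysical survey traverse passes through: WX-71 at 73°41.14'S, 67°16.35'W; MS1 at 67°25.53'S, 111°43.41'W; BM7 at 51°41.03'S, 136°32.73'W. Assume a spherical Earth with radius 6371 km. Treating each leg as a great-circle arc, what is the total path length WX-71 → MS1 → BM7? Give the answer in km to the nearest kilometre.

3943 km

WX-71: φ = -73.68567°, λ = -67.27250°
MS1: φ = -67.42550°, λ = -111.72350°
BM7: φ = -51.68383°, λ = -136.54550°
WX-71→MS1: c = 0.272207 rad, d = 1734.23 km
MS1→BM7: c = 0.346678 rad, d = 2208.69 km
Total = 1734.23 + 2208.69 = 3942.92 km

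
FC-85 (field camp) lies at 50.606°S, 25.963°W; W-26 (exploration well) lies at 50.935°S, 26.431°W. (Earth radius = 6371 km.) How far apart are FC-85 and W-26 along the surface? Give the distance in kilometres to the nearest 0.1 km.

49.2 km

Δφ = -0.3290°,  Δλ = -0.4680°
a = sin²(Δφ/2) + cos φ₁ cos φ₂ sin²(Δλ/2) = 0.000015
c = 2·arcsin(√a) = 0.007724 rad = 0.4425°
d = R·c = 6371 × 0.007724 = 49.2 km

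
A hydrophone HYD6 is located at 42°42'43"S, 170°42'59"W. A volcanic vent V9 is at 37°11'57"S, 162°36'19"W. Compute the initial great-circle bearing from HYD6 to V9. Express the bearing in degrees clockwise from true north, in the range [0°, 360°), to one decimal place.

51.1°

HYD6: φ = -42.71194°, λ = -170.71639°
V9: φ = -37.19917°, λ = -162.60528°
Δλ = 8.1111°
y = sin Δλ · cos φ₂ = 0.112386
x = cos φ₁ sin φ₂ − sin φ₁ cos φ₂ cos Δλ = 0.090663
θ = atan2(y, x) = 51.1066° → 51.1066° (mod 360°)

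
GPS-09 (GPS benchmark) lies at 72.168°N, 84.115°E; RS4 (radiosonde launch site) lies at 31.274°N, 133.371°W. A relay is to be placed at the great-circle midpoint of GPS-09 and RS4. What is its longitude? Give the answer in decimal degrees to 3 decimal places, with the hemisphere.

150.315°W

Bx = cos φ₂ cos Δλ = -0.678202,  By = cos φ₂ sin Δλ = 0.520139
φₘ = atan2(sin φ₁ + sin φ₂, √((cos φ₁ + Bx)² + By²)) = 66.50613°
λₘ = λ₁ + atan2(By, cos φ₁ + Bx) = -150.31475°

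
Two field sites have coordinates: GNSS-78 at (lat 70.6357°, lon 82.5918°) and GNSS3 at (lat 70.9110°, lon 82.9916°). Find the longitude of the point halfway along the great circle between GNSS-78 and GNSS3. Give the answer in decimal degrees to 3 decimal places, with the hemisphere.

82.790°E

Bx = cos φ₂ cos Δλ = 0.327029,  By = cos φ₂ sin Δλ = 0.002282
φₘ = atan2(sin φ₁ + sin φ₂, √((cos φ₁ + Bx)² + By²)) = 70.77346°
λₘ = λ₁ + atan2(By, cos φ₁ + Bx) = 82.79032°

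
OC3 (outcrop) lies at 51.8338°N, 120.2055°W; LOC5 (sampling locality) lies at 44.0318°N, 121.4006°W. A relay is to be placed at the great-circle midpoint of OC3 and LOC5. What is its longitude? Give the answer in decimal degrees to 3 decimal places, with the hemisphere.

Bx = cos φ₂ cos Δλ = 0.718798,  By = cos φ₂ sin Δλ = -0.014995
φₘ = atan2(sin φ₁ + sin φ₂, √((cos φ₁ + Bx)² + By²)) = 47.93434°
λₘ = λ₁ + atan2(By, cos φ₁ + Bx) = -120.84820°

120.848°W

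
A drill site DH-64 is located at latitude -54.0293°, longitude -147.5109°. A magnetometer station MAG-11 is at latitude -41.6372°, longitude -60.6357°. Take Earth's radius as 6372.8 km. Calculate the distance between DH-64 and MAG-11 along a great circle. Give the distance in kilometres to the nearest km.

6210 km

Δφ = 12.3921°,  Δλ = 86.8752°
a = sin²(Δφ/2) + cos φ₁ cos φ₂ sin²(Δλ/2) = 0.219175
c = 2·arcsin(√a) = 0.974419 rad = 55.8301°
d = R·c = 6372.8 × 0.974419 = 6209.8 km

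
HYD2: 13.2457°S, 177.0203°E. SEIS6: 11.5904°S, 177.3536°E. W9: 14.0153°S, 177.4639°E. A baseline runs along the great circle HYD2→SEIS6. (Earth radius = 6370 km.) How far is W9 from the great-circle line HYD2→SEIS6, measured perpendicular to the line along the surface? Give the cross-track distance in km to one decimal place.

63.5 km

δ₁₃ = central angle HYD2→W9 = 0.015396 rad  (haversine)
θ₁₃ = bearing HYD2→W9 = 150.796°,  θ₁₂ = bearing HYD2→SEIS6 = 11.161°
dₓₜ = R·arcsin(sin δ₁₃ · sin(θ₁₃ − θ₁₂)) = 6370·arcsin(0.01540·sin(139.635°)) = 63.516 km
|dₓₜ| = 63.516 km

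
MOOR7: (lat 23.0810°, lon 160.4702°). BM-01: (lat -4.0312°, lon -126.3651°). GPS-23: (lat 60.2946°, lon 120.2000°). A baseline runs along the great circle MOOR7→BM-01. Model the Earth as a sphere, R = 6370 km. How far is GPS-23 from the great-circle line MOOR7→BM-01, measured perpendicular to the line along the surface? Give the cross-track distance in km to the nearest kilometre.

δ₁₃ = central angle MOOR7→GPS-23 = 0.811589 rad  (haversine)
θ₁₃ = bearing MOOR7→GPS-23 = 333.795°,  θ₁₂ = bearing MOOR7→BM-01 = 100.557°
dₓₜ = R·arcsin(sin δ₁₃ · sin(θ₁₃ − θ₁₂)) = 6370·arcsin(0.72538·sin(233.239°)) = -3950.138 km
|dₓₜ| = 3950.138 km

3950 km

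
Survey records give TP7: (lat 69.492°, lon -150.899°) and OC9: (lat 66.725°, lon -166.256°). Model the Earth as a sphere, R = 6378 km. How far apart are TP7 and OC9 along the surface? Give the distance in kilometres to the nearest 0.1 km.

Δφ = -2.7670°,  Δλ = -15.3570°
a = sin²(Δφ/2) + cos φ₁ cos φ₂ sin²(Δλ/2) = 0.003054
c = 2·arcsin(√a) = 0.110589 rad = 6.3363°
d = R·c = 6378 × 0.110589 = 705.3 km

705.3 km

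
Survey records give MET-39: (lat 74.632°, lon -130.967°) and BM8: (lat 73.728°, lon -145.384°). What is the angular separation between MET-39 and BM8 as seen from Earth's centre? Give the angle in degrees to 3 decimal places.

Δφ = -0.9040°,  Δλ = -14.4170°
a = sin²(Δφ/2) + cos φ₁ cos φ₂ sin²(Δλ/2) = 0.001231
c = 2·arcsin(√a) = 0.070198 rad = 4.0221°

4.022°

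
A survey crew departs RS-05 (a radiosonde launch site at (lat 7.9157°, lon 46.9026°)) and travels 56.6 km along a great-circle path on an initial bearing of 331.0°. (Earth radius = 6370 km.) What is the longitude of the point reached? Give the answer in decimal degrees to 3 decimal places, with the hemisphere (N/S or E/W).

δ = d/R = 56.6/6370 = 0.008885 rad
φ₂ = arcsin(sin φ₁ cos δ + cos φ₁ sin δ cos θ)
   = arcsin(0.13772·0.99996 + 0.99047·0.00889·0.87462) = 8.36089°
λ₂ = λ₁ + atan2(sin θ sin δ cos φ₁, cos δ − sin φ₁ sin φ₂) = 46.65314°

46.653°E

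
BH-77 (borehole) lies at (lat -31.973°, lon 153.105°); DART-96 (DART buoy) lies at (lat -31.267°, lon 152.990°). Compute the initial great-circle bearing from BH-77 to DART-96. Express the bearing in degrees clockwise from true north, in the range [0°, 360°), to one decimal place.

Δλ = -0.1150°
y = sin Δλ · cos φ₂ = -0.001716
x = cos φ₁ sin φ₂ − sin φ₁ cos φ₂ cos Δλ = 0.012321
θ = atan2(y, x) = -7.9272° → 352.0728° (mod 360°)

352.1°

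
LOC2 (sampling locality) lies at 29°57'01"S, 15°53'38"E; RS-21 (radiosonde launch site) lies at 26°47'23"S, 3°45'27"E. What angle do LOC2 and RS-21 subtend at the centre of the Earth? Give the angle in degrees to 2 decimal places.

11.13°

LOC2: φ = -29.95028°, λ = +15.89389°
RS-21: φ = -26.78972°, λ = +3.75750°
Δφ = 3.1606°,  Δλ = -12.1364°
a = sin²(Δφ/2) + cos φ₁ cos φ₂ sin²(Δλ/2) = 0.009404
c = 2·arcsin(√a) = 0.194253 rad = 11.1299°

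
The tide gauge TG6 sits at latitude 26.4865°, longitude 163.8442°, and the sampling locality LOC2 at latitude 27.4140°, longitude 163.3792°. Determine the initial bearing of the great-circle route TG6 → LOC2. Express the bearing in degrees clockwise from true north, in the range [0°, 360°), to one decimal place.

336.0°

Δλ = -0.4650°
y = sin Δλ · cos φ₂ = -0.007204
x = cos φ₁ sin φ₂ − sin φ₁ cos φ₂ cos Δλ = 0.016200
θ = atan2(y, x) = -23.9749° → 336.0251° (mod 360°)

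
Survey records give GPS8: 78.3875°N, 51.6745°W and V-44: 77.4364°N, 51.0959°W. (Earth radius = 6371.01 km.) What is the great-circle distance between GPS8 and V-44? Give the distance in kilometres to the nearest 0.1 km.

106.6 km

Δφ = -0.9511°,  Δλ = 0.5786°
a = sin²(Δφ/2) + cos φ₁ cos φ₂ sin²(Δλ/2) = 0.000070
c = 2·arcsin(√a) = 0.016734 rad = 0.9588°
d = R·c = 6371.01 × 0.016734 = 106.6 km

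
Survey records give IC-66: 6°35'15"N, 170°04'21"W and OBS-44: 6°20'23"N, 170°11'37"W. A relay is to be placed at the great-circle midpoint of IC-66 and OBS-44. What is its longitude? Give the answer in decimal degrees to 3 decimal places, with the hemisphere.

170.133°W

IC-66: φ = +6.58750°, λ = -170.07250°
OBS-44: φ = +6.33972°, λ = -170.19361°
Bx = cos φ₂ cos Δλ = 0.993882,  By = cos φ₂ sin Δλ = -0.002101
φₘ = atan2(sin φ₁ + sin φ₂, √((cos φ₁ + Bx)² + By²)) = 6.46361°
λₘ = λ₁ + atan2(By, cos φ₁ + Bx) = -170.13307°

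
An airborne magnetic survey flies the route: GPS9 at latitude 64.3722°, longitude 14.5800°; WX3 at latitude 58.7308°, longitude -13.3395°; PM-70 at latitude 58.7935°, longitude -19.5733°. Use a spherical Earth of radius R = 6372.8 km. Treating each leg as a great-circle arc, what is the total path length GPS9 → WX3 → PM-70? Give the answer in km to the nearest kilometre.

GPS9→WX3: c = 0.249542 rad, d = 1590.28 km
WX3→PM-70: c = 0.056413 rad, d = 359.51 km
Total = 1590.28 + 359.51 = 1949.79 km

1950 km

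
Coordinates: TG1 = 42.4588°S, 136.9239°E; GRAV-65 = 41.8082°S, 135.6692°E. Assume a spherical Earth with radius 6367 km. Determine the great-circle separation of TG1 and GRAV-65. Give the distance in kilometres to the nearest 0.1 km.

Δφ = 0.6506°,  Δλ = -1.2547°
a = sin²(Δφ/2) + cos φ₁ cos φ₂ sin²(Δλ/2) = 0.000098
c = 2·arcsin(√a) = 0.019815 rad = 1.1353°
d = R·c = 6367 × 0.019815 = 126.2 km

126.2 km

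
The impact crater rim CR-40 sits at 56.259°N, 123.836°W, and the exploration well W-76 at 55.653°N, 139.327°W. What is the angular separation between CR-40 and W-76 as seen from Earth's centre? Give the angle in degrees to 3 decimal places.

8.675°

Δφ = -0.6060°,  Δλ = -15.4910°
a = sin²(Δφ/2) + cos φ₁ cos φ₂ sin²(Δλ/2) = 0.005720
c = 2·arcsin(√a) = 0.151408 rad = 8.6750°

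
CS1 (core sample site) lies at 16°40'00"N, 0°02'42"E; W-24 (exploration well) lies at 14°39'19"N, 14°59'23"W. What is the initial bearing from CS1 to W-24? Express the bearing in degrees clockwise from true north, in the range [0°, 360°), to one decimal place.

CS1: φ = +16.66667°, λ = +0.04500°
W-24: φ = +14.65528°, λ = -14.98972°
Δλ = -15.0347°
y = sin Δλ · cos φ₂ = -0.250965
x = cos φ₁ sin φ₂ − sin φ₁ cos φ₂ cos Δλ = -0.025600
θ = atan2(y, x) = -95.8244° → 264.1756° (mod 360°)

264.2°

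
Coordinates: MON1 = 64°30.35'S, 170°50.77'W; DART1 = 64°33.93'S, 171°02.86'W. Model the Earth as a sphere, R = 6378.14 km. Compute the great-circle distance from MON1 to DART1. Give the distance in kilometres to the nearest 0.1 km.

11.7 km

MON1: φ = -64.50583°, λ = -170.84617°
DART1: φ = -64.56550°, λ = -171.04767°
Δφ = -0.0597°,  Δλ = -0.2015°
a = sin²(Δφ/2) + cos φ₁ cos φ₂ sin²(Δλ/2) = 0.000001
c = 2·arcsin(√a) = 0.001836 rad = 0.1052°
d = R·c = 6378.14 × 0.001836 = 11.7 km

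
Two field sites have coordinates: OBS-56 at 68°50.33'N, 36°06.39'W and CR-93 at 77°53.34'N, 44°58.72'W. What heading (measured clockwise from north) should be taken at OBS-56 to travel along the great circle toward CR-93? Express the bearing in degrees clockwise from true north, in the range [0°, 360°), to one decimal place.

348.5°

OBS-56: φ = +68.83883°, λ = -36.10650°
CR-93: φ = +77.88900°, λ = -44.97867°
Δλ = -8.8722°
y = sin Δλ · cos φ₂ = -0.032359
x = cos φ₁ sin φ₂ − sin φ₁ cos φ₂ cos Δλ = 0.159640
θ = atan2(y, x) = -11.4584° → 348.5416° (mod 360°)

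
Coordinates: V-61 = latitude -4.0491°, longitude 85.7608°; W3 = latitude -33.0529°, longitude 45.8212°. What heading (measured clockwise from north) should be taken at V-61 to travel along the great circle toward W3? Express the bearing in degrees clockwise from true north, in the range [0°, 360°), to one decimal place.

227.2°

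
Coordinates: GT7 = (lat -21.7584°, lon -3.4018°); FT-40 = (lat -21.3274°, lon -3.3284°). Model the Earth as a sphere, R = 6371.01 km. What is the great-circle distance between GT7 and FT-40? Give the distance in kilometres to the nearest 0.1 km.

Δφ = 0.4310°,  Δλ = 0.0734°
a = sin²(Δφ/2) + cos φ₁ cos φ₂ sin²(Δλ/2) = 0.000015
c = 2·arcsin(√a) = 0.007616 rad = 0.4364°
d = R·c = 6371.01 × 0.007616 = 48.5 km

48.5 km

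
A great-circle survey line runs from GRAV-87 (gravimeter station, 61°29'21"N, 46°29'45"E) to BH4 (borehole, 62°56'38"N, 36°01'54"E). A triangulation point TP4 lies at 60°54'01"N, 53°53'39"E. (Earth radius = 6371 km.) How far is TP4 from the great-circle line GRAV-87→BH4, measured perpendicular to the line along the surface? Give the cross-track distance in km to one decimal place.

104.3 km

GRAV-87: φ = +61.48917°, λ = +46.49583°
BH4: φ = +62.94389°, λ = +36.03167°
TP4: φ = +60.90028°, λ = +53.89417°
δ₁₃ = central angle GRAV-87→TP4 = 0.063025 rad  (haversine)
θ₁₃ = bearing GRAV-87→TP4 = 96.125°,  θ₁₂ = bearing GRAV-87→BH4 = 291.195°
dₓₜ = R·arcsin(sin δ₁₃ · sin(θ₁₃ − θ₁₂)) = 6371·arcsin(0.06298·sin(-195.070°)) = 104.331 km
|dₓₜ| = 104.331 km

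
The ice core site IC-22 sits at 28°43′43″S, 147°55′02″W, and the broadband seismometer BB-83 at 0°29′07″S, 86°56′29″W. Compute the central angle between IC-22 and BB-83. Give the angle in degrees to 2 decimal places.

IC-22: φ = -28.72861°, λ = -147.91722°
BB-83: φ = -0.48528°, λ = -86.94139°
Δφ = 28.2433°,  Δλ = 60.9758°
a = sin²(Δφ/2) + cos φ₁ cos φ₂ sin²(Δλ/2) = 0.285244
c = 2·arcsin(√a) = 1.126844 rad = 64.5634°

64.56°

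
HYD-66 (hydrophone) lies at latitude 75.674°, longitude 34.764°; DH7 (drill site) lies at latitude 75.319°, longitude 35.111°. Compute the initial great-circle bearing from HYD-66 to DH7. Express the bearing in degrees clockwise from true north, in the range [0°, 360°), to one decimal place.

Δλ = 0.3470°
y = sin Δλ · cos φ₂ = 0.001535
x = cos φ₁ sin φ₂ − sin φ₁ cos φ₂ cos Δλ = -0.006191
θ = atan2(y, x) = 166.0767° → 166.0767° (mod 360°)

166.1°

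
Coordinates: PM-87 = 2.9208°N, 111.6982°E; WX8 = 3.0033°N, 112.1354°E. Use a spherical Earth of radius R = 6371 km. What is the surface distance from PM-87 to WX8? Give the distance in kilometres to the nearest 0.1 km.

49.4 km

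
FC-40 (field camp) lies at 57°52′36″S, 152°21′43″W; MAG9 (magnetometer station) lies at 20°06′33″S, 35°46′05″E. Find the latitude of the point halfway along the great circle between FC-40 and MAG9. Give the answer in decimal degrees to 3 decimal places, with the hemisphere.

70.595°S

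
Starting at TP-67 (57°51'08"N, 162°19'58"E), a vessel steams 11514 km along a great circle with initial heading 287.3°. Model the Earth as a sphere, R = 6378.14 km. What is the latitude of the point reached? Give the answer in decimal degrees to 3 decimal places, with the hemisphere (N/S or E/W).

2.451°S

TP-67: φ = +57.85222°, λ = +162.33278°
δ = d/R = 11514/6378.14 = 1.805228 rad
φ₂ = arcsin(sin φ₁ cos δ + cos φ₁ sin δ cos θ)
   = arcsin(0.84668·-0.23229 + 0.53210·0.97265·0.29737) = -2.45124°
λ₂ = λ₁ + atan2(sin θ sin δ cos φ₁, cos δ − sin φ₁ sin φ₂) = 50.68903°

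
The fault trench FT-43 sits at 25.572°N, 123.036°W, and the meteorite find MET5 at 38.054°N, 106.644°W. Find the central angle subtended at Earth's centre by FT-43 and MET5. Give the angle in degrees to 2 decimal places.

18.65°

Δφ = 12.4820°,  Δλ = 16.3920°
a = sin²(Δφ/2) + cos φ₁ cos φ₂ sin²(Δλ/2) = 0.026254
c = 2·arcsin(√a) = 0.325494 rad = 18.6494°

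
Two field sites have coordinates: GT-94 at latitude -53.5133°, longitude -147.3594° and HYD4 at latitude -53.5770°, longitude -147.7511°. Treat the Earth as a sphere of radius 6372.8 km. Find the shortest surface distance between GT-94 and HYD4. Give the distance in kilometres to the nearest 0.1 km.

26.8 km

Δφ = -0.0637°,  Δλ = -0.3917°
a = sin²(Δφ/2) + cos φ₁ cos φ₂ sin²(Δλ/2) = 0.000004
c = 2·arcsin(√a) = 0.004212 rad = 0.2413°
d = R·c = 6372.8 × 0.004212 = 26.8 km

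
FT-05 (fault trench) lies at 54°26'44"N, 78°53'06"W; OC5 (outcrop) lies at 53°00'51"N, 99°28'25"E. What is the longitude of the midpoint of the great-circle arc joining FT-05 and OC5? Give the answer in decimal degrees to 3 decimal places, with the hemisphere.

FT-05: φ = +54.44556°, λ = -78.88500°
OC5: φ = +53.01417°, λ = +99.47361°
Bx = cos φ₂ cos Δλ = -0.601371,  By = cos φ₂ sin Δλ = 0.017233
φₘ = atan2(sin φ₁ + sin φ₂, √((cos φ₁ + Bx)² + By²)) = 89.06478°
λₘ = λ₁ + atan2(By, cos φ₁ + Bx) = 60.21582°

60.216°E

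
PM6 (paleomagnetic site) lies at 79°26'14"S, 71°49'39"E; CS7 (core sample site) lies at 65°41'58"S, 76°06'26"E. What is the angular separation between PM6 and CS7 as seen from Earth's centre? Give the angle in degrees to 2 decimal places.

13.79°

PM6: φ = -79.43722°, λ = +71.82750°
CS7: φ = -65.69944°, λ = +76.10722°
Δφ = 13.7378°,  Δλ = 4.2797°
a = sin²(Δφ/2) + cos φ₁ cos φ₂ sin²(Δλ/2) = 0.014409
c = 2·arcsin(√a) = 0.240654 rad = 13.7884°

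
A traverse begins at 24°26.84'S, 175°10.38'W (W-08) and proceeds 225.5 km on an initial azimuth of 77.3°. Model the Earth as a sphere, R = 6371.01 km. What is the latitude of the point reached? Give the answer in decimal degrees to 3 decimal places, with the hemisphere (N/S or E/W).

23.986°S

W-08: φ = -24.44733°, λ = -175.17300°
δ = d/R = 225.5/6371.01 = 0.035395 rad
φ₂ = arcsin(sin φ₁ cos δ + cos φ₁ sin δ cos θ)
   = arcsin(-0.41386·0.99937 + 0.91034·0.03539·0.21985) = -23.98611°
λ₂ = λ₁ + atan2(sin θ sin δ cos φ₁, cos δ − sin φ₁ sin φ₂) = -173.00759°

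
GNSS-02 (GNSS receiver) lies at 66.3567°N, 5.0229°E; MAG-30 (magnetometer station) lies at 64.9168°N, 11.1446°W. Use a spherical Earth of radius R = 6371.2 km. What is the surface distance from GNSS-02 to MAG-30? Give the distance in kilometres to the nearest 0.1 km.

756.4 km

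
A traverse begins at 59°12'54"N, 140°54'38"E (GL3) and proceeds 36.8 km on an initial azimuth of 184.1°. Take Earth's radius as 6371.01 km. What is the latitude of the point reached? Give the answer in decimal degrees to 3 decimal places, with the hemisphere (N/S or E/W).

GL3: φ = +59.21500°, λ = +140.91056°
δ = d/R = 36.8/6371.01 = 0.005776 rad
φ₂ = arcsin(sin φ₁ cos δ + cos φ₁ sin δ cos θ)
   = arcsin(0.85909·0.99998 + 0.51182·0.00578·-0.99744) = 58.88489°
λ₂ = λ₁ + atan2(sin θ sin δ cos φ₁, cos δ − sin φ₁ sin φ₂) = 140.86477°

58.885°N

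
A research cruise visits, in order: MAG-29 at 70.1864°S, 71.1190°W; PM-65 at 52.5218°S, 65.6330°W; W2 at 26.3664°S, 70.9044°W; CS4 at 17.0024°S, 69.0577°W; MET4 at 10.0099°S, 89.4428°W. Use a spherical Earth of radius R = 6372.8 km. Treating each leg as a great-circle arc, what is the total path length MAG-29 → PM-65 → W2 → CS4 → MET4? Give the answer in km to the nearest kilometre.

8321 km

MAG-29→PM-65: c = 0.311404 rad, d = 1984.51 km
PM-65→W2: c = 0.461701 rad, d = 2942.33 km
W2→CS4: c = 0.166145 rad, d = 1058.81 km
CS4→MET4: c = 0.366510 rad, d = 2335.70 km
Total = 1984.51 + 2942.33 + 1058.81 + 2335.70 = 8321.35 km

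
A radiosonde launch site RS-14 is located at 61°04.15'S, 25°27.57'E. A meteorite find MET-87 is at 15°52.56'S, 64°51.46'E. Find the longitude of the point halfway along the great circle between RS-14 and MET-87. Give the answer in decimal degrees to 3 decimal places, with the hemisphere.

51.912°E

RS-14: φ = -61.06917°, λ = +25.45950°
MET-87: φ = -15.87600°, λ = +64.85767°
Bx = cos φ₂ cos Δλ = 0.743278,  By = cos φ₂ sin Δλ = 0.610496
φₘ = atan2(sin φ₁ + sin φ₂, √((cos φ₁ + Bx)² + By²)) = -39.96962°
λₘ = λ₁ + atan2(By, cos φ₁ + Bx) = 51.91162°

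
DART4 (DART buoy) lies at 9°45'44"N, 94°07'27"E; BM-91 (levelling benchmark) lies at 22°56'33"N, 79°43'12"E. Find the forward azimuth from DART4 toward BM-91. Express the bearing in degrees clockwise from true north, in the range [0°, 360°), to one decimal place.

315.5°

DART4: φ = +9.76222°, λ = +94.12417°
BM-91: φ = +22.94250°, λ = +79.72000°
Δλ = -14.4042°
y = sin Δλ · cos φ₂ = -0.229083
x = cos φ₁ sin φ₂ − sin φ₁ cos φ₂ cos Δλ = 0.232924
θ = atan2(y, x) = -44.5236° → 315.4764° (mod 360°)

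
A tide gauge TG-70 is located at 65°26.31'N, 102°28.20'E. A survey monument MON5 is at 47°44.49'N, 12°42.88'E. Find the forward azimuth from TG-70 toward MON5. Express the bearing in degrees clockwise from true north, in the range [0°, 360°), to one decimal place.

294.4°

TG-70: φ = +65.43850°, λ = +102.47000°
MON5: φ = +47.74150°, λ = +12.71467°
Δλ = -89.7553°
y = sin Δλ · cos φ₂ = -0.672470
x = cos φ₁ sin φ₂ − sin φ₁ cos φ₂ cos Δλ = 0.305033
θ = atan2(y, x) = -65.6009° → 294.3991° (mod 360°)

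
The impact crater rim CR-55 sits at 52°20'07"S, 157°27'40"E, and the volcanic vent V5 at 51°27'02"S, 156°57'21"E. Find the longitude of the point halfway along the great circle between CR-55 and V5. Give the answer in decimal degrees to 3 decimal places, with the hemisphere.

CR-55: φ = -52.33528°, λ = +157.46111°
V5: φ = -51.45056°, λ = +156.95583°
Bx = cos φ₂ cos Δλ = 0.623166,  By = cos φ₂ sin Δλ = -0.005496
φₘ = atan2(sin φ₁ + sin φ₂, √((cos φ₁ + Bx)² + By²)) = -51.89319°
λₘ = λ₁ + atan2(By, cos φ₁ + Bx) = 157.20599°

157.206°E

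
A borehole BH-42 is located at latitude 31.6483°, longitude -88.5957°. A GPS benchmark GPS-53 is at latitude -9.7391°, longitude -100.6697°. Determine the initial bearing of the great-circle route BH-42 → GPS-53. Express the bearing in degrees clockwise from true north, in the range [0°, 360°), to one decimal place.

197.6°

Δλ = -12.0740°
y = sin Δλ · cos φ₂ = -0.206160
x = cos φ₁ sin φ₂ − sin φ₁ cos φ₂ cos Δλ = -0.649707
θ = atan2(y, x) = -162.3951° → 197.6049° (mod 360°)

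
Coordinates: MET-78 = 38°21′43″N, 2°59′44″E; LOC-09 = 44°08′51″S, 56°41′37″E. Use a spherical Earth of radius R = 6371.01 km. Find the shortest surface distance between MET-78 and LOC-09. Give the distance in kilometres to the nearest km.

10640 km

MET-78: φ = +38.36194°, λ = +2.99556°
LOC-09: φ = -44.14750°, λ = +56.69361°
Δφ = -82.5094°,  Δλ = 53.6981°
a = sin²(Δφ/2) + cos φ₁ cos φ₂ sin²(Δλ/2) = 0.549585
c = 2·arcsin(√a) = 1.670129 rad = 95.6913°
d = R·c = 6371.01 × 1.670129 = 10640.4 km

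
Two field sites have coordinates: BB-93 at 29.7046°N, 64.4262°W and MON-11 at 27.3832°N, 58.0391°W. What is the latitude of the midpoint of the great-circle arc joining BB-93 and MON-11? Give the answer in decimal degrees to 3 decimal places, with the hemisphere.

Bx = cos φ₂ cos Δλ = 0.882439,  By = cos φ₂ sin Δλ = 0.098780
φₘ = atan2(sin φ₁ + sin φ₂, √((cos φ₁ + Bx)² + By²)) = 28.58129°
λₘ = λ₁ + atan2(By, cos φ₁ + Bx) = -61.19742°

28.581°N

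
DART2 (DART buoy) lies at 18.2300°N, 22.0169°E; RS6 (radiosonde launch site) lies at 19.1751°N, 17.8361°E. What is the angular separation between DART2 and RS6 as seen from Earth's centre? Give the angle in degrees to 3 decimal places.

4.071°

Δφ = 0.9451°,  Δλ = -4.1808°
a = sin²(Δφ/2) + cos φ₁ cos φ₂ sin²(Δλ/2) = 0.001262
c = 2·arcsin(√a) = 0.071054 rad = 4.0711°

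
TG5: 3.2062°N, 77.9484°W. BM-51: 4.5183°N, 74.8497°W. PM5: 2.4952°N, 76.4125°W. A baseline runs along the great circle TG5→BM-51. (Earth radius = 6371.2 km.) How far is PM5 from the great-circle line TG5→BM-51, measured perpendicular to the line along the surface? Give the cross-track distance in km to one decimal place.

139.5 km

δ₁₃ = central angle TG5→PM5 = 0.029509 rad  (haversine)
θ₁₃ = bearing TG5→PM5 = 114.828°,  θ₁₂ = bearing TG5→BM-51 = 66.905°
dₓₜ = R·arcsin(sin δ₁₃ · sin(θ₁₃ − θ₁₂)) = 6371.2·arcsin(0.02950·sin(47.923°)) = 139.540 km
|dₓₜ| = 139.540 km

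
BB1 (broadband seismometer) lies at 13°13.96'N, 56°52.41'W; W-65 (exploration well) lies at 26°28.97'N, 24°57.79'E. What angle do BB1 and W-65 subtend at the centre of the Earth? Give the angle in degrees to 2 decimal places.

BB1: φ = +13.23267°, λ = -56.87350°
W-65: φ = +26.48283°, λ = +24.96317°
Δφ = 13.2502°,  Δλ = 81.8367°
a = sin²(Δφ/2) + cos φ₁ cos φ₂ sin²(Δλ/2) = 0.387102
c = 2·arcsin(√a) = 1.343035 rad = 76.9503°

76.95°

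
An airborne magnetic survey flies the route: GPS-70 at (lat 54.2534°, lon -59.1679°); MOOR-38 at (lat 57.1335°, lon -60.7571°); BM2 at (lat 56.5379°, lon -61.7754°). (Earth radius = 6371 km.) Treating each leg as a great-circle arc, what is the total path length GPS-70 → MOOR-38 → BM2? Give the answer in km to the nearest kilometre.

GPS-70→MOOR-38: c = 0.052638 rad, d = 335.36 km
MOOR-38→BM2: c = 0.014233 rad, d = 90.68 km
Total = 335.36 + 90.68 = 426.04 km

426 km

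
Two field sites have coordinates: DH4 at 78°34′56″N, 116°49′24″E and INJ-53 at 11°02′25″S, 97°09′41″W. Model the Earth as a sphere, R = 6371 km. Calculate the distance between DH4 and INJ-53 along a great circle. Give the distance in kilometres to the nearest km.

12278 km

DH4: φ = +78.58222°, λ = +116.82333°
INJ-53: φ = -11.04028°, λ = -97.16139°
Δφ = -89.6225°,  Δλ = 146.0153°
a = sin²(Δφ/2) + cos φ₁ cos φ₂ sin²(Δλ/2) = 0.674409
c = 2·arcsin(√a) = 1.927106 rad = 110.4151°
d = R·c = 6371 × 1.927106 = 12277.6 km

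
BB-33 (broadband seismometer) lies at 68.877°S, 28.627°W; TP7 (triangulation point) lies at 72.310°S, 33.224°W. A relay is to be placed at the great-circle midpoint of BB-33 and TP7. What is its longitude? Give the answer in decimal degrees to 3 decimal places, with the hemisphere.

30.730°W

Bx = cos φ₂ cos Δλ = 0.302889,  By = cos φ₂ sin Δλ = -0.024354
φₘ = atan2(sin φ₁ + sin φ₂, √((cos φ₁ + Bx)² + By²)) = -70.60784°
λₘ = λ₁ + atan2(By, cos φ₁ + Bx) = -30.72987°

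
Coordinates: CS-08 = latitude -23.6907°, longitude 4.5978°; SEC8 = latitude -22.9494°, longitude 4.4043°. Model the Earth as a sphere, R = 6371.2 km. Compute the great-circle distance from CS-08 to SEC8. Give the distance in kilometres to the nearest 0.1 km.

84.8 km

Δφ = 0.7413°,  Δλ = -0.1935°
a = sin²(Δφ/2) + cos φ₁ cos φ₂ sin²(Δλ/2) = 0.000044
c = 2·arcsin(√a) = 0.013305 rad = 0.7623°
d = R·c = 6371.2 × 0.013305 = 84.8 km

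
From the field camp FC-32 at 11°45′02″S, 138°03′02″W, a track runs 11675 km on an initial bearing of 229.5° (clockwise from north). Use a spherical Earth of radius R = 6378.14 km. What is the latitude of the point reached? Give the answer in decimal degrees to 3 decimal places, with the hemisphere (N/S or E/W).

FC-32: φ = -11.75056°, λ = -138.05056°
δ = d/R = 11675/6378.14 = 1.830471 rad
φ₂ = arcsin(sin φ₁ cos δ + cos φ₁ sin δ cos θ)
   = arcsin(-0.20365·-0.25677 + 0.97904·0.96647·-0.64945) = -34.21014°
λ₂ = λ₁ + atan2(sin θ sin δ cos φ₁, cos δ − sin φ₁ sin φ₂) = 104.65589°

34.210°S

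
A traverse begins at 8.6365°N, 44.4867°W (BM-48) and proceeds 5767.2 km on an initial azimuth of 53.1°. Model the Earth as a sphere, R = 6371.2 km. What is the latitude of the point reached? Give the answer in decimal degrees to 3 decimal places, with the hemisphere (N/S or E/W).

δ = d/R = 5767.2/6371.2 = 0.905198 rad
φ₂ = arcsin(sin φ₁ cos δ + cos φ₁ sin δ cos θ)
   = arcsin(0.15017·0.61753 + 0.98866·0.78655·0.60042) = 34.03060°
λ₂ = λ₁ + atan2(sin θ sin δ cos φ₁, cos δ − sin φ₁ sin φ₂) = 4.88702°

34.031°N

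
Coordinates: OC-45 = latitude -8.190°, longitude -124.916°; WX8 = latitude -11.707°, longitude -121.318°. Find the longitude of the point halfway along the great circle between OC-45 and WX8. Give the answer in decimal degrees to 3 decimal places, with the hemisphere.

Bx = cos φ₂ cos Δλ = 0.977268,  By = cos φ₂ sin Δλ = 0.061450
φₘ = atan2(sin φ₁ + sin φ₂, √((cos φ₁ + Bx)² + By²)) = -9.95331°
λₘ = λ₁ + atan2(By, cos φ₁ + Bx) = -123.12669°

123.127°W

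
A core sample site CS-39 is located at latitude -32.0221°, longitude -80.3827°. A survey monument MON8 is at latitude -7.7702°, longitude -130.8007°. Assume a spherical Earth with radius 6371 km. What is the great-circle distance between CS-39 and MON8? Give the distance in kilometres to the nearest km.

5852 km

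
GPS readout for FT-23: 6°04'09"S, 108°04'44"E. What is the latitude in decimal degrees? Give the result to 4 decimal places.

6.0692°S

6° + 4′/60 + 9″/3600 = 6 + 0.06667 + 0.00250 = 6.0692°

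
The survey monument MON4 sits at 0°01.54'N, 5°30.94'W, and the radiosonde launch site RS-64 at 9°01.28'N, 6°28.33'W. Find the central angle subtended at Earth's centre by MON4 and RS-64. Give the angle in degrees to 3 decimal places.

9.046°

MON4: φ = +0.02567°, λ = -5.51567°
RS-64: φ = +9.02133°, λ = -6.47217°
Δφ = 8.9957°,  Δλ = -0.9565°
a = sin²(Δφ/2) + cos φ₁ cos φ₂ sin²(Δλ/2) = 0.006219
c = 2·arcsin(√a) = 0.157882 rad = 9.0460°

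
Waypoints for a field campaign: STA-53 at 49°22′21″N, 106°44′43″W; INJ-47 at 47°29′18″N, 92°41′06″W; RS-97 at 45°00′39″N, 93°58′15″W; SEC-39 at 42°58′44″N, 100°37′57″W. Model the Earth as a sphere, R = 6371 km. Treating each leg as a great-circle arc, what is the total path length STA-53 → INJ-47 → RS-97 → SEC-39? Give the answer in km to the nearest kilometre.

1928 km

STA-53: φ = +49.37250°, λ = -106.74528°
INJ-47: φ = +47.48833°, λ = -92.68500°
RS-97: φ = +45.01083°, λ = -93.97083°
SEC-39: φ = +42.97889°, λ = -100.63250°
STA-53→INJ-47: c = 0.165857 rad, d = 1056.68 km
INJ-47→RS-97: c = 0.045939 rad, d = 292.68 km
RS-97→SEC-39: c = 0.090815 rad, d = 578.58 km
Total = 1056.68 + 292.68 + 578.58 = 1927.94 km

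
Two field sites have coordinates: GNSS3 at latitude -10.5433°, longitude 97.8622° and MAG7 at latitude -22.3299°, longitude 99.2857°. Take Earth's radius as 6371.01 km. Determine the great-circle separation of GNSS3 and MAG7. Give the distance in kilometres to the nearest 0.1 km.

Δφ = -11.7866°,  Δλ = 1.4235°
a = sin²(Δφ/2) + cos φ₁ cos φ₂ sin²(Δλ/2) = 0.010683
c = 2·arcsin(√a) = 0.207084 rad = 11.8651°
d = R·c = 6371.01 × 0.207084 = 1319.3 km

1319.3 km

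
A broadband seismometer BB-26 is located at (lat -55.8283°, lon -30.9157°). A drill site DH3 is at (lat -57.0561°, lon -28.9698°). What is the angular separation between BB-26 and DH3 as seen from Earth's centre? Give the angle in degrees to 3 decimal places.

Δφ = -1.2278°,  Δλ = 1.9459°
a = sin²(Δφ/2) + cos φ₁ cos φ₂ sin²(Δλ/2) = 0.000203
c = 2·arcsin(√a) = 0.028487 rad = 1.6322°

1.632°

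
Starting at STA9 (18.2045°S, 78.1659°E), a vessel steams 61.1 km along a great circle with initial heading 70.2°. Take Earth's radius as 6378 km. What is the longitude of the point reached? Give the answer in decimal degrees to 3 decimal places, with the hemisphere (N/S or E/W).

78.709°E

δ = d/R = 61.1/6378 = 0.009580 rad
φ₂ = arcsin(sin φ₁ cos δ + cos φ₁ sin δ cos θ)
   = arcsin(-0.31241·0.99995 + 0.94995·0.00958·0.33874) = -18.01781°
λ₂ = λ₁ + atan2(sin θ sin δ cos φ₁, cos δ − sin φ₁ sin φ₂) = 78.70896°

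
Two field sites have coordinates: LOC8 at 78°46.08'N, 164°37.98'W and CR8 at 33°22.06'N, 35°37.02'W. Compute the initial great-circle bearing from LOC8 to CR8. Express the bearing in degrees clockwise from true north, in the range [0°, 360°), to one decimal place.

46.2°

LOC8: φ = +78.76800°, λ = -164.63300°
CR8: φ = +33.36767°, λ = -35.61700°
Δλ = 129.0160°
y = sin Δλ · cos φ₂ = 0.648893
x = cos φ₁ sin φ₂ − sin φ₁ cos φ₂ cos Δλ = 0.622825
θ = atan2(y, x) = 46.1743° → 46.1743° (mod 360°)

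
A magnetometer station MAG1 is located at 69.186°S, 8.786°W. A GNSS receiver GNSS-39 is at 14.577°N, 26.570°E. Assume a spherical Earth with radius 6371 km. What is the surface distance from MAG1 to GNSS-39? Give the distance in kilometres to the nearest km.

Δφ = 83.7630°,  Δλ = 35.3560°
a = sin²(Δφ/2) + cos φ₁ cos φ₂ sin²(Δλ/2) = 0.477391
c = 2·arcsin(√a) = 1.525564 rad = 87.4084°
d = R·c = 6371 × 1.525564 = 9719.4 km

9719 km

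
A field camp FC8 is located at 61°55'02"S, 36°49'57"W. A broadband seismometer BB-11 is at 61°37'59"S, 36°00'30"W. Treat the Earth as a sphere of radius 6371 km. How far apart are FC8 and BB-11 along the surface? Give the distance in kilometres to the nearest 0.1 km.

FC8: φ = -61.91722°, λ = -36.83250°
BB-11: φ = -61.63306°, λ = -36.00833°
Δφ = 0.2842°,  Δλ = 0.8242°
a = sin²(Δφ/2) + cos φ₁ cos φ₂ sin²(Δλ/2) = 0.000018
c = 2·arcsin(√a) = 0.008419 rad = 0.4824°
d = R·c = 6371 × 0.008419 = 53.6 km

53.6 km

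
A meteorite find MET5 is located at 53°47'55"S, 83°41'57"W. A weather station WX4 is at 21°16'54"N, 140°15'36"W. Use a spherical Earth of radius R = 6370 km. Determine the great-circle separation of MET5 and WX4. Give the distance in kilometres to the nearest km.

9940 km

MET5: φ = -53.79861°, λ = -83.69917°
WX4: φ = +21.28167°, λ = -140.26000°
Δφ = 75.0803°,  Δλ = -56.5608°
a = sin²(Δφ/2) + cos φ₁ cos φ₂ sin²(Δλ/2) = 0.494807
c = 2·arcsin(√a) = 1.560409 rad = 89.4049°
d = R·c = 6370 × 1.560409 = 9939.8 km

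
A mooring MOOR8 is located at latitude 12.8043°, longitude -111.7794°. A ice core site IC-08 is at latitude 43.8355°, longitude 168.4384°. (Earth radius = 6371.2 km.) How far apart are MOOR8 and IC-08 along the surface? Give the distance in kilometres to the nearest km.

8211 km

Δφ = 31.0312°,  Δλ = -79.7822°
a = sin²(Δφ/2) + cos φ₁ cos φ₂ sin²(Δλ/2) = 0.360866
c = 2·arcsin(√a) = 1.288806 rad = 73.8431°
d = R·c = 6371.2 × 1.288806 = 8211.2 km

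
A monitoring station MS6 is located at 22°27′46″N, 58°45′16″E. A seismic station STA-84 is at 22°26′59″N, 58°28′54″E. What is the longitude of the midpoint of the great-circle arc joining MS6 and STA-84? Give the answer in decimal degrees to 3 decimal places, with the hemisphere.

58.618°E

MS6: φ = +22.46278°, λ = +58.75444°
STA-84: φ = +22.44972°, λ = +58.48167°
Bx = cos φ₂ cos Δλ = 0.924205,  By = cos φ₂ sin Δλ = -0.004400
φₘ = atan2(sin φ₁ + sin φ₂, √((cos φ₁ + Bx)² + By²)) = 22.45631°
λₘ = λ₁ + atan2(By, cos φ₁ + Bx) = 58.61805°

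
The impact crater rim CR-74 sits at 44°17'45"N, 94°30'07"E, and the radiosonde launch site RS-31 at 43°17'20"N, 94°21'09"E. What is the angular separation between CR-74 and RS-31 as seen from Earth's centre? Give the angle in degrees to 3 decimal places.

1.013°

CR-74: φ = +44.29583°, λ = +94.50194°
RS-31: φ = +43.28889°, λ = +94.35250°
Δφ = -1.0069°,  Δλ = -0.1494°
a = sin²(Δφ/2) + cos φ₁ cos φ₂ sin²(Δλ/2) = 0.000078
c = 2·arcsin(√a) = 0.017675 rad = 1.0127°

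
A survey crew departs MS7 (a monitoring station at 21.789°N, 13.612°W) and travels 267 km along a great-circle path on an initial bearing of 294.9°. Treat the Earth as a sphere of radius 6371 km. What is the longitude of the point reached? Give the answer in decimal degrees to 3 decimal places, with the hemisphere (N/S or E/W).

15.974°W

δ = d/R = 267/6371 = 0.041909 rad
φ₂ = arcsin(sin φ₁ cos δ + cos φ₁ sin δ cos θ)
   = arcsin(0.37119·0.99912 + 0.92856·0.04190·0.42104) = 22.78308°
λ₂ = λ₁ + atan2(sin θ sin δ cos φ₁, cos δ − sin φ₁ sin φ₂) = -15.97427°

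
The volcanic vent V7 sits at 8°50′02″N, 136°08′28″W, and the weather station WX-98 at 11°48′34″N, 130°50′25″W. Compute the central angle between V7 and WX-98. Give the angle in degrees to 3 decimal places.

6.004°

V7: φ = +8.83389°, λ = -136.14111°
WX-98: φ = +11.80944°, λ = -130.84028°
Δφ = 2.9756°,  Δλ = 5.3008°
a = sin²(Δφ/2) + cos φ₁ cos φ₂ sin²(Δλ/2) = 0.002742
c = 2·arcsin(√a) = 0.104783 rad = 6.0036°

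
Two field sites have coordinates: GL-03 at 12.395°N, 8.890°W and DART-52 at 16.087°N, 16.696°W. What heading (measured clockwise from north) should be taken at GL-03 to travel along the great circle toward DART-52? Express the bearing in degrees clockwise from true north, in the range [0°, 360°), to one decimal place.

296.9°

Δλ = -7.8060°
y = sin Δλ · cos φ₂ = -0.130501
x = cos φ₁ sin φ₂ − sin φ₁ cos φ₂ cos Δλ = 0.066304
θ = atan2(y, x) = -63.0661° → 296.9339° (mod 360°)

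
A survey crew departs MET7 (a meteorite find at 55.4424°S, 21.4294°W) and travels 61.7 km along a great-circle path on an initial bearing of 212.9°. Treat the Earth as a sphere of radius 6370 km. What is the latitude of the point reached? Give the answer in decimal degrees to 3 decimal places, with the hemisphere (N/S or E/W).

55.907°S

δ = d/R = 61.7/6370 = 0.009686 rad
φ₂ = arcsin(sin φ₁ cos δ + cos φ₁ sin δ cos θ)
   = arcsin(-0.82356·0.99995 + 0.56723·0.00969·-0.83962) = -55.90720°
λ₂ = λ₁ + atan2(sin θ sin δ cos φ₁, cos δ − sin φ₁ sin φ₂) = -21.96718°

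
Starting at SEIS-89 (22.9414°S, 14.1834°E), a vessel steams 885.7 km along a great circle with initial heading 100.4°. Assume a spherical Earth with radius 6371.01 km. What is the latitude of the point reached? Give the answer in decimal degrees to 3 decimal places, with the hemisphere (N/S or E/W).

24.146°S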